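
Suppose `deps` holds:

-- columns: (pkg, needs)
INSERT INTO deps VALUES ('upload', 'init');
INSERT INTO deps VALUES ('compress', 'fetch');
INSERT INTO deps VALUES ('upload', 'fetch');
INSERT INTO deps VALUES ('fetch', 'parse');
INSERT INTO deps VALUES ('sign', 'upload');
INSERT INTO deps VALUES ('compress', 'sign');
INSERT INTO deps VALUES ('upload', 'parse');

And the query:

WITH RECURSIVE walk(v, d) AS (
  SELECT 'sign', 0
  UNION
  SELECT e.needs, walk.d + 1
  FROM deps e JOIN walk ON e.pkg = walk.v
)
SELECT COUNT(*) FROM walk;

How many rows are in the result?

Base: (sign, d=0).
Iteration 1: edges from {sign} -> (upload, d=1).
Iteration 2: edges from {upload} -> (fetch, d=2), (init, d=2), (parse, d=2).
Iteration 3: edges from {fetch,init,parse} -> (parse, d=3).
Iteration 4: no outgoing edges from {parse}; recursion stops.
Total rows emitted: 6.

6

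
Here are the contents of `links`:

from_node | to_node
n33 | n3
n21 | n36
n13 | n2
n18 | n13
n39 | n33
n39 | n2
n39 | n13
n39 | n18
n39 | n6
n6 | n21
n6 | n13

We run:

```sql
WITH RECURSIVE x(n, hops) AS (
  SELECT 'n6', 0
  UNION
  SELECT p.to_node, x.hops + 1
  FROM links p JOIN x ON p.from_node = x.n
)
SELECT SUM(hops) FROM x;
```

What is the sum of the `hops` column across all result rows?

Base: (n6, hops=0).
Iteration 1: edges from {n6} -> (n13, hops=1), (n21, hops=1).
Iteration 2: edges from {n13,n21} -> (n2, hops=2), (n36, hops=2).
Iteration 3: no outgoing edges from {n2,n36}; recursion stops.
SUM(hops) = 0 + 1 + 1 + 2 + 2 = 6.

6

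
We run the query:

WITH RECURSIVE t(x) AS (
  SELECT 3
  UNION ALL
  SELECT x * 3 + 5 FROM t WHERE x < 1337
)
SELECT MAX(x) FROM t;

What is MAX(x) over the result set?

4007

Base: x=3.
Iteration 1: 3 < 1337 holds -> x = 3 * 3 + 5 = 14.
Iteration 2: 14 < 1337 holds -> x = 14 * 3 + 5 = 47.
Iteration 3: 47 < 1337 holds -> x = 47 * 3 + 5 = 146.
Iteration 4: 146 < 1337 holds -> x = 146 * 3 + 5 = 443.
Iteration 5: 443 < 1337 holds -> x = 443 * 3 + 5 = 1334.
Iteration 6: 1334 < 1337 holds -> x = 1334 * 3 + 5 = 4007.
Iteration 7: 4007 < 1337 fails; recursion stops.
x values: 3, 14, 47, 146, 443, 1334, 4007; the maximum is 4007.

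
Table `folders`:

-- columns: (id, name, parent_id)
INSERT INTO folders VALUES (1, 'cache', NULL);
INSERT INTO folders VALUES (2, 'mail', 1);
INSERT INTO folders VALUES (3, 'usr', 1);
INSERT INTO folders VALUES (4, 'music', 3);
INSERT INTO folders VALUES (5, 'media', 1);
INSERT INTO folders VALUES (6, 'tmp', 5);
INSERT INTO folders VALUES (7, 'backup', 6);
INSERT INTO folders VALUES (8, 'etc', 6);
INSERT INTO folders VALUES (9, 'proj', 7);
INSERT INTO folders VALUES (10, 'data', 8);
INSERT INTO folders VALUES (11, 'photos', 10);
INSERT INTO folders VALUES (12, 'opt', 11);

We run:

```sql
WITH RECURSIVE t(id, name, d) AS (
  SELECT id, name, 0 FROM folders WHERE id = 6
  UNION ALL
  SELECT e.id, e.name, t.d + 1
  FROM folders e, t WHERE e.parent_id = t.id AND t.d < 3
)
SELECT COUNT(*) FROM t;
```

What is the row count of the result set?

6

Base: id=6 (tmp) at d 0.
Iteration 1: rows with parent_id in {6} -> backup (id 7, d 1), etc (id 8, d 1).
Iteration 2: rows with parent_id in {7,8} -> proj (id 9, d 2), data (id 10, d 2).
Iteration 3: rows with parent_id in {9,10} -> photos (id 11, d 3).
Iteration 4: d < 3 fails for all current rows; recursion stops.
Total rows emitted: 6.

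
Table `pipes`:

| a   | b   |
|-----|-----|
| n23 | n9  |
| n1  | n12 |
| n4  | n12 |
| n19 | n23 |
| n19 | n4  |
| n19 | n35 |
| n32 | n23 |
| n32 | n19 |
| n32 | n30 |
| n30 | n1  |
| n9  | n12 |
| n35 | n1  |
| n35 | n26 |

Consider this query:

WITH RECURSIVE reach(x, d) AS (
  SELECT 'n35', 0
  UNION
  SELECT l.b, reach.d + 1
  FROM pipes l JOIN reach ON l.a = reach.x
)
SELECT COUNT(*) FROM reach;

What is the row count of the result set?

Base: (n35, d=0).
Iteration 1: edges from {n35} -> (n1, d=1), (n26, d=1).
Iteration 2: edges from {n1,n26} -> (n12, d=2).
Iteration 3: no outgoing edges from {n12}; recursion stops.
Total rows emitted: 4.

4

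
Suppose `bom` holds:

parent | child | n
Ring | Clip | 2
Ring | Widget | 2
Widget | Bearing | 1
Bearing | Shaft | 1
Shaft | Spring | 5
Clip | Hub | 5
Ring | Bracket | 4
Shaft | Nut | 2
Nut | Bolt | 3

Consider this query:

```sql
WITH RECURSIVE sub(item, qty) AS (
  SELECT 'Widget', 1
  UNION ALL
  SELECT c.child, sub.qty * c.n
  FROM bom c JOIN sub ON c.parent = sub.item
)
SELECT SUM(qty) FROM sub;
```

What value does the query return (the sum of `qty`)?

Base: (Widget, qty=1).
Iteration 1: components of {Widget} -> Bearing = 1*1 = 1.
Iteration 2: components of {Bearing} -> Shaft = 1*1 = 1.
Iteration 3: components of {Shaft} -> Nut = 1*2 = 2, Spring = 1*5 = 5.
Iteration 4: components of {Nut,Spring} -> Bolt = 2*3 = 6.
Iteration 5: no further components; recursion stops.
SUM(qty) = 1 + 1 + 1 + 5 + 2 + 6 = 16.

16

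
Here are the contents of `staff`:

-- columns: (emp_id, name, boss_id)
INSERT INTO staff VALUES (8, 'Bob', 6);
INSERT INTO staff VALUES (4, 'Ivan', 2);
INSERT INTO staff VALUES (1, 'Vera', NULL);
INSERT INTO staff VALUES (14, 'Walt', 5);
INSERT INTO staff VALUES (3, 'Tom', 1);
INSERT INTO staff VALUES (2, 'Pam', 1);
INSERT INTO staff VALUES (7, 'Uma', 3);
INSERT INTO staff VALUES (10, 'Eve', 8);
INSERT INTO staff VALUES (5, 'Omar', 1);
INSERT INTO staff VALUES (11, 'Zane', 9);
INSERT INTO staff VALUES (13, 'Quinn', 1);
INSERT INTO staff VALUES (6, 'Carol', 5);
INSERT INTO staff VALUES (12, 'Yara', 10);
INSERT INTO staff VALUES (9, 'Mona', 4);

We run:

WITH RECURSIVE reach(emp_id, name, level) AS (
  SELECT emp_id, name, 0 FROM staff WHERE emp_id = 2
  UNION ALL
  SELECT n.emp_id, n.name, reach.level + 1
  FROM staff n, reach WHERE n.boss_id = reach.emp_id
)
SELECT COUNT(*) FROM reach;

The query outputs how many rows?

Base: emp_id=2 (Pam) at level 0.
Iteration 1: rows with boss_id in {2} -> Ivan (id 4, level 1).
Iteration 2: rows with boss_id in {4} -> Mona (id 9, level 2).
Iteration 3: rows with boss_id in {9} -> Zane (id 11, level 3).
Iteration 4: no rows with boss_id in {11}; recursion stops.
Total rows emitted: 4.

4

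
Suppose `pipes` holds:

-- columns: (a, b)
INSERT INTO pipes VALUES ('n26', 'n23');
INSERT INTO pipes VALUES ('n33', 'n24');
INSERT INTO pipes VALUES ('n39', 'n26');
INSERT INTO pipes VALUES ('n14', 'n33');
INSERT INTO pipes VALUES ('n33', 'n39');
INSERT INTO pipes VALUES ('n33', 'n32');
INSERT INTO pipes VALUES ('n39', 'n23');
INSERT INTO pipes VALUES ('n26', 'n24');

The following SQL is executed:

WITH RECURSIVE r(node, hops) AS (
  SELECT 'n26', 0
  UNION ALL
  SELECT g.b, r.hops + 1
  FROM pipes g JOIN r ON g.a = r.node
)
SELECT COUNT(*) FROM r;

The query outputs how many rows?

Base: (n26, hops=0).
Iteration 1: edges from {n26} -> (n23, hops=1), (n24, hops=1).
Iteration 2: no outgoing edges from {n23,n24}; recursion stops.
Total rows emitted: 3.

3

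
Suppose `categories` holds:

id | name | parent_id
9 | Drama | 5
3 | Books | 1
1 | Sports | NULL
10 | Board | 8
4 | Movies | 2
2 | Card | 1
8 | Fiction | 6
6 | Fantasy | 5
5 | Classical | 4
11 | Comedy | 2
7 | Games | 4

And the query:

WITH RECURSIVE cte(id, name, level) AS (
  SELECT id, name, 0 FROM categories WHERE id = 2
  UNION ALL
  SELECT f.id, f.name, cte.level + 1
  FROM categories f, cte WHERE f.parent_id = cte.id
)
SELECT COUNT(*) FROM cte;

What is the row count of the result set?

9

Base: id=2 (Card) at level 0.
Iteration 1: rows with parent_id in {2} -> Movies (id 4, level 1), Comedy (id 11, level 1).
Iteration 2: rows with parent_id in {4,11} -> Classical (id 5, level 2), Games (id 7, level 2).
Iteration 3: rows with parent_id in {5,7} -> Fantasy (id 6, level 3), Drama (id 9, level 3).
Iteration 4: rows with parent_id in {6,9} -> Fiction (id 8, level 4).
Iteration 5: rows with parent_id in {8} -> Board (id 10, level 5).
Iteration 6: no rows with parent_id in {10}; recursion stops.
Total rows emitted: 9.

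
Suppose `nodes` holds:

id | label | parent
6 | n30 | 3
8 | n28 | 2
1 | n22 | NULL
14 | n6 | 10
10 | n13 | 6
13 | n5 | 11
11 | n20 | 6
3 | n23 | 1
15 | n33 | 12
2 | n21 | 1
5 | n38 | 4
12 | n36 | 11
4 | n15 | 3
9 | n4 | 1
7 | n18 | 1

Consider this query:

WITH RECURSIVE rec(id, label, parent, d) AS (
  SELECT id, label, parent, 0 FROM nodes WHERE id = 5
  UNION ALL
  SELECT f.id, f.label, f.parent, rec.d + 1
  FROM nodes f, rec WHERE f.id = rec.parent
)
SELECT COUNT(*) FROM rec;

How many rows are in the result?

Base: id=5 (n38), parent=4, d 0.
Iteration 1: join on id=4 -> n15 (id 4, parent=3, d 1).
Iteration 2: join on id=3 -> n23 (id 3, parent=1, d 2).
Iteration 3: join on id=1 -> n22 (id 1, parent=NULL, d 3).
Iteration 4: parent is NULL; no match; recursion stops.
Total rows emitted: 4.

4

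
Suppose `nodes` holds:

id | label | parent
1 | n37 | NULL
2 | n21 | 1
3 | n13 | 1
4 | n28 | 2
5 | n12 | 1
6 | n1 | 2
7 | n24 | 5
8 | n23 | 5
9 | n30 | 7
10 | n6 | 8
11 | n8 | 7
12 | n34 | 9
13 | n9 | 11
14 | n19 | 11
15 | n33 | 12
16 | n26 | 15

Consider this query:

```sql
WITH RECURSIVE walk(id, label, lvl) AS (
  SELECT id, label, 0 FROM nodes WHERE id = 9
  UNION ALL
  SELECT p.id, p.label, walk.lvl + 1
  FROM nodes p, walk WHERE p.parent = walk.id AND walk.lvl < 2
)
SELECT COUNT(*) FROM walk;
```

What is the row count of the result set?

3

Base: id=9 (n30) at lvl 0.
Iteration 1: rows with parent in {9} -> n34 (id 12, lvl 1).
Iteration 2: rows with parent in {12} -> n33 (id 15, lvl 2).
Iteration 3: lvl < 2 fails for all current rows; recursion stops.
Total rows emitted: 3.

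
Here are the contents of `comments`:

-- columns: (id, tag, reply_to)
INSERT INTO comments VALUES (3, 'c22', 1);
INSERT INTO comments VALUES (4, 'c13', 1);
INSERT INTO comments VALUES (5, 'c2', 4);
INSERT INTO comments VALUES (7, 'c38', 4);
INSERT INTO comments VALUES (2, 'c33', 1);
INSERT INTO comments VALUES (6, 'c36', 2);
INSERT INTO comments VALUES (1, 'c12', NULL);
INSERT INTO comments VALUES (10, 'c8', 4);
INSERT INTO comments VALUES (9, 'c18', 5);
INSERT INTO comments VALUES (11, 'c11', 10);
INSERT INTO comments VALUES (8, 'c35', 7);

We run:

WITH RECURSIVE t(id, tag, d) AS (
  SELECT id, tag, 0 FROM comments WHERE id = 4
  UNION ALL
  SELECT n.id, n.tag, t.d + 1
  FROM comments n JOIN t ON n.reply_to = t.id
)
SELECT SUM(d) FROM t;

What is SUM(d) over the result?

Base: id=4 (c13) at d 0.
Iteration 1: rows with reply_to in {4} -> c2 (id 5, d 1), c38 (id 7, d 1), c8 (id 10, d 1).
Iteration 2: rows with reply_to in {5,7,10} -> c35 (id 8, d 2), c18 (id 9, d 2), c11 (id 11, d 2).
Iteration 3: no rows with reply_to in {8,9,11}; recursion stops.
SUM(d) = 0 + 1 + 1 + 1 + 2 + 2 + 2 = 9.

9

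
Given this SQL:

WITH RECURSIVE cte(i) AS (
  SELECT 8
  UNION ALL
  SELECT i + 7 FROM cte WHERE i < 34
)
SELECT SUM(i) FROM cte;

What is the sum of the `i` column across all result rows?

Base: i=8.
Iteration 1: 8 < 34 holds -> i = 8 + 7 = 15.
Iteration 2: 15 < 34 holds -> i = 15 + 7 = 22.
Iteration 3: 22 < 34 holds -> i = 22 + 7 = 29.
Iteration 4: 29 < 34 holds -> i = 29 + 7 = 36.
Iteration 5: 36 < 34 fails; recursion stops.
SUM(i) = 8 + 15 + 22 + 29 + 36 = 110.

110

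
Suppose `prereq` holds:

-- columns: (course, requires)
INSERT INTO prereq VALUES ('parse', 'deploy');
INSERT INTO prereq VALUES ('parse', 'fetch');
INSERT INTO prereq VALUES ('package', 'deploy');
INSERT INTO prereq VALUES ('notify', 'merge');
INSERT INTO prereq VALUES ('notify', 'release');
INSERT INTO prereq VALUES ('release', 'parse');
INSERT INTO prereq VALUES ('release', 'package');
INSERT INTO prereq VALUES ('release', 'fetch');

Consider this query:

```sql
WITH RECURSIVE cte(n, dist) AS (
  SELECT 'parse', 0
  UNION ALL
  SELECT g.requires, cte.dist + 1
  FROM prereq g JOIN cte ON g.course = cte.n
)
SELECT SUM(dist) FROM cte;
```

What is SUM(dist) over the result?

2

Base: (parse, dist=0).
Iteration 1: edges from {parse} -> (deploy, dist=1), (fetch, dist=1).
Iteration 2: no outgoing edges from {deploy,fetch}; recursion stops.
SUM(dist) = 0 + 1 + 1 = 2.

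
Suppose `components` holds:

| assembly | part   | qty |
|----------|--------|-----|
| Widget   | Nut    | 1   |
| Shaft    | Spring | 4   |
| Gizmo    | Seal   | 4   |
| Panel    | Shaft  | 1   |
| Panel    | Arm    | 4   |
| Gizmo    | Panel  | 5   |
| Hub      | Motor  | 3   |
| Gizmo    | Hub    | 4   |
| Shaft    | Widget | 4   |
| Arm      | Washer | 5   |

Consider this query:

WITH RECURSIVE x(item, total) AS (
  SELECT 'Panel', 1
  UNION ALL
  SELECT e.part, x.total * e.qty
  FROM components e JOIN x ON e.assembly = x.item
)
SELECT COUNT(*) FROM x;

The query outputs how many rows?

7

Base: (Panel, total=1).
Iteration 1: components of {Panel} -> Arm = 1*4 = 4, Shaft = 1*1 = 1.
Iteration 2: components of {Arm,Shaft} -> Spring = 1*4 = 4, Washer = 4*5 = 20, Widget = 1*4 = 4.
Iteration 3: components of {Spring,Washer,Widget} -> Nut = 4*1 = 4.
Iteration 4: no further components; recursion stops.
Total rows emitted: 7.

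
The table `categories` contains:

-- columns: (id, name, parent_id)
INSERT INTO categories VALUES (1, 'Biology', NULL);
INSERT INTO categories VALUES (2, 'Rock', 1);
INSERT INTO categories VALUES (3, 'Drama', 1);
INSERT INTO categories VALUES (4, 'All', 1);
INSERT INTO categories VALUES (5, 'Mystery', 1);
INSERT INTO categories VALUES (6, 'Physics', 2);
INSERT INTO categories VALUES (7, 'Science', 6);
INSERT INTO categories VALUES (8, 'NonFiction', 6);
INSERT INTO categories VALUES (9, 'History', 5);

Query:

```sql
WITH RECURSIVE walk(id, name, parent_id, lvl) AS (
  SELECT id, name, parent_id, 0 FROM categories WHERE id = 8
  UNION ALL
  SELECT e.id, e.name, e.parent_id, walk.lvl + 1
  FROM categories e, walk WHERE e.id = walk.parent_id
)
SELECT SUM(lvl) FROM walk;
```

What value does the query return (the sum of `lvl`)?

Base: id=8 (NonFiction), parent_id=6, lvl 0.
Iteration 1: join on id=6 -> Physics (id 6, parent_id=2, lvl 1).
Iteration 2: join on id=2 -> Rock (id 2, parent_id=1, lvl 2).
Iteration 3: join on id=1 -> Biology (id 1, parent_id=NULL, lvl 3).
Iteration 4: parent_id is NULL; no match; recursion stops.
SUM(lvl) = 0 + 1 + 2 + 3 = 6.

6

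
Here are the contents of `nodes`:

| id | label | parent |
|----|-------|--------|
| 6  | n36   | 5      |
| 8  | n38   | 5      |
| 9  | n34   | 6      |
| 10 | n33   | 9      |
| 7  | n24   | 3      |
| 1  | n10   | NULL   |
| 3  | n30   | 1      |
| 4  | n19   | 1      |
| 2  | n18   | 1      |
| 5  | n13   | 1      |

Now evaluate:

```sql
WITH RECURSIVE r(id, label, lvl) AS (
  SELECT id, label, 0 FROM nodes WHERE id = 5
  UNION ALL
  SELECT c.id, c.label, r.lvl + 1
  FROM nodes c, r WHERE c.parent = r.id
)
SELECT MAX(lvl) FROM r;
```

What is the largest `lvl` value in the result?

Base: id=5 (n13) at lvl 0.
Iteration 1: rows with parent in {5} -> n36 (id 6, lvl 1), n38 (id 8, lvl 1).
Iteration 2: rows with parent in {6,8} -> n34 (id 9, lvl 2).
Iteration 3: rows with parent in {9} -> n33 (id 10, lvl 3).
Iteration 4: no rows with parent in {10}; recursion stops.
lvl values: 0, 1, 1, 2, 3; the maximum is 3.

3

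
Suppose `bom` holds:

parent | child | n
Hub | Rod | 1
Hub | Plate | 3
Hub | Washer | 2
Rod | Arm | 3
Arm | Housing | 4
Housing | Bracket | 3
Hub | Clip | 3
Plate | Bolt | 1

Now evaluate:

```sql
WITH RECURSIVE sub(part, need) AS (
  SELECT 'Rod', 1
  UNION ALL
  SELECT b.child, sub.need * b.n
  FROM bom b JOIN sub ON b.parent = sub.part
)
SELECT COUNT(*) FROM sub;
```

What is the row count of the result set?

Base: (Rod, need=1).
Iteration 1: components of {Rod} -> Arm = 1*3 = 3.
Iteration 2: components of {Arm} -> Housing = 3*4 = 12.
Iteration 3: components of {Housing} -> Bracket = 12*3 = 36.
Iteration 4: no further components; recursion stops.
Total rows emitted: 4.

4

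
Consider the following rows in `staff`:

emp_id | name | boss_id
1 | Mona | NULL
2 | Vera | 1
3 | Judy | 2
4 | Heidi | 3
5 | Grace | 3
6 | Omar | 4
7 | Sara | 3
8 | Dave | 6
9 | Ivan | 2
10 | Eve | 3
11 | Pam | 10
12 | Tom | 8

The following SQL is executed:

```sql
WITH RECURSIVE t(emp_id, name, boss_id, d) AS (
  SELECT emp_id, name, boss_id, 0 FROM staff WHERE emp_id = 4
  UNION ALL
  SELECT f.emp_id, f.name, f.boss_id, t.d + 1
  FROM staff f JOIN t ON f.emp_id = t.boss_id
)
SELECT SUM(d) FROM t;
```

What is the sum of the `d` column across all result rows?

Base: emp_id=4 (Heidi), boss_id=3, d 0.
Iteration 1: join on emp_id=3 -> Judy (id 3, boss_id=2, d 1).
Iteration 2: join on emp_id=2 -> Vera (id 2, boss_id=1, d 2).
Iteration 3: join on emp_id=1 -> Mona (id 1, boss_id=NULL, d 3).
Iteration 4: boss_id is NULL; no match; recursion stops.
SUM(d) = 0 + 1 + 2 + 3 = 6.

6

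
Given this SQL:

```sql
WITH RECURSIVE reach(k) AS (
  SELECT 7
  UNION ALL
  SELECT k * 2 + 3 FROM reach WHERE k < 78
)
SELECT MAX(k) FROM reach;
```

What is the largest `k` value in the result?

Base: k=7.
Iteration 1: 7 < 78 holds -> k = 7 * 2 + 3 = 17.
Iteration 2: 17 < 78 holds -> k = 17 * 2 + 3 = 37.
Iteration 3: 37 < 78 holds -> k = 37 * 2 + 3 = 77.
Iteration 4: 77 < 78 holds -> k = 77 * 2 + 3 = 157.
Iteration 5: 157 < 78 fails; recursion stops.
k values: 7, 17, 37, 77, 157; the maximum is 157.

157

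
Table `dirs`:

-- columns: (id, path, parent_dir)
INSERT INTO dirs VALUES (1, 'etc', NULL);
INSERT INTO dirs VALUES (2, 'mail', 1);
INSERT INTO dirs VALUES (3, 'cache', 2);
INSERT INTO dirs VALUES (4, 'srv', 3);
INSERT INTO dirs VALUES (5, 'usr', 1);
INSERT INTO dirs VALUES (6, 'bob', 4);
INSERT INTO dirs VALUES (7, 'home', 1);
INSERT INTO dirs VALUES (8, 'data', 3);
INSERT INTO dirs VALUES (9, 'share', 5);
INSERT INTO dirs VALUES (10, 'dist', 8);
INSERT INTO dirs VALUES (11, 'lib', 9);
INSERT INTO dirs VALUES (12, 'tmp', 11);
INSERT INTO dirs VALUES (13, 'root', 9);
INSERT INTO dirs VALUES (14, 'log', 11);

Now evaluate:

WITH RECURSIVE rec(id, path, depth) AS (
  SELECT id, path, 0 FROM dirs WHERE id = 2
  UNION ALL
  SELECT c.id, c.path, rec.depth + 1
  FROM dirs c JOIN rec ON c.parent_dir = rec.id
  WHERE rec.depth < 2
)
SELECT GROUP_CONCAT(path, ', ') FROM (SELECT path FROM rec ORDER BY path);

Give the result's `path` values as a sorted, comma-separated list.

Base: id=2 (mail) at depth 0.
Iteration 1: rows with parent_dir in {2} -> cache (id 3, depth 1).
Iteration 2: rows with parent_dir in {3} -> srv (id 4, depth 2), data (id 8, depth 2).
Iteration 3: depth < 2 fails for all current rows; recursion stops.

cache, data, mail, srv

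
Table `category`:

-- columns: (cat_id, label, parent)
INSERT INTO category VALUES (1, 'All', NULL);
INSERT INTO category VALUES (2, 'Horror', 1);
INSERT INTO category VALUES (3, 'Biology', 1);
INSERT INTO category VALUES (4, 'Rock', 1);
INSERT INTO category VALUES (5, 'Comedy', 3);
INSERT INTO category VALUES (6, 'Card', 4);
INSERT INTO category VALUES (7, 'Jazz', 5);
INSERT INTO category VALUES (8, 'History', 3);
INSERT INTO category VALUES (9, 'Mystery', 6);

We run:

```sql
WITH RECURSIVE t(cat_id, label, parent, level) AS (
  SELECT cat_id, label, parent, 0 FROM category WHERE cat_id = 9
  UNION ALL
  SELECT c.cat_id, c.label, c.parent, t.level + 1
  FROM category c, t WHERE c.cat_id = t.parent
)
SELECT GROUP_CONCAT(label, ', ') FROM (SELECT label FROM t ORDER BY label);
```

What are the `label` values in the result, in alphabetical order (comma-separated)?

All, Card, Mystery, Rock

Base: cat_id=9 (Mystery), parent=6, level 0.
Iteration 1: join on cat_id=6 -> Card (id 6, parent=4, level 1).
Iteration 2: join on cat_id=4 -> Rock (id 4, parent=1, level 2).
Iteration 3: join on cat_id=1 -> All (id 1, parent=NULL, level 3).
Iteration 4: parent is NULL; no match; recursion stops.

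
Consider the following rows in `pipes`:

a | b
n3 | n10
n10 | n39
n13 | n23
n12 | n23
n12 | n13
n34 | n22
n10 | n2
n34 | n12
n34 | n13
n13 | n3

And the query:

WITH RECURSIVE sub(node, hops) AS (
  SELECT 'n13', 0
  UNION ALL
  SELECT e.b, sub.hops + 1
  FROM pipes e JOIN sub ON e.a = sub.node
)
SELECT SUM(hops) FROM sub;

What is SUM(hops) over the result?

10

Base: (n13, hops=0).
Iteration 1: edges from {n13} -> (n23, hops=1), (n3, hops=1).
Iteration 2: edges from {n23,n3} -> (n10, hops=2).
Iteration 3: edges from {n10} -> (n2, hops=3), (n39, hops=3).
Iteration 4: no outgoing edges from {n2,n39}; recursion stops.
SUM(hops) = 0 + 1 + 1 + 2 + 3 + 3 = 10.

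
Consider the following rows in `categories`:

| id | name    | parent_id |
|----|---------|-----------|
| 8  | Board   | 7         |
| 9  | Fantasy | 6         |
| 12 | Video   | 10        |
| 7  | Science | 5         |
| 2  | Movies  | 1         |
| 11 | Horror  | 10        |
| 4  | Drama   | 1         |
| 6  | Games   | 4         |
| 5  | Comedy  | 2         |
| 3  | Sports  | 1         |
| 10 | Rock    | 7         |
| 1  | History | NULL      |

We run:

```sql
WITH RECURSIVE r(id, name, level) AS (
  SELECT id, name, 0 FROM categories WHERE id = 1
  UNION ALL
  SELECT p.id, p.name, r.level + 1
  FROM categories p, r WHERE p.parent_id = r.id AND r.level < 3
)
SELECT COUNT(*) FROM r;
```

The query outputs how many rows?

8

Base: id=1 (History) at level 0.
Iteration 1: rows with parent_id in {1} -> Movies (id 2, level 1), Sports (id 3, level 1), Drama (id 4, level 1).
Iteration 2: rows with parent_id in {2,3,4} -> Comedy (id 5, level 2), Games (id 6, level 2).
Iteration 3: rows with parent_id in {5,6} -> Science (id 7, level 3), Fantasy (id 9, level 3).
Iteration 4: level < 3 fails for all current rows; recursion stops.
Total rows emitted: 8.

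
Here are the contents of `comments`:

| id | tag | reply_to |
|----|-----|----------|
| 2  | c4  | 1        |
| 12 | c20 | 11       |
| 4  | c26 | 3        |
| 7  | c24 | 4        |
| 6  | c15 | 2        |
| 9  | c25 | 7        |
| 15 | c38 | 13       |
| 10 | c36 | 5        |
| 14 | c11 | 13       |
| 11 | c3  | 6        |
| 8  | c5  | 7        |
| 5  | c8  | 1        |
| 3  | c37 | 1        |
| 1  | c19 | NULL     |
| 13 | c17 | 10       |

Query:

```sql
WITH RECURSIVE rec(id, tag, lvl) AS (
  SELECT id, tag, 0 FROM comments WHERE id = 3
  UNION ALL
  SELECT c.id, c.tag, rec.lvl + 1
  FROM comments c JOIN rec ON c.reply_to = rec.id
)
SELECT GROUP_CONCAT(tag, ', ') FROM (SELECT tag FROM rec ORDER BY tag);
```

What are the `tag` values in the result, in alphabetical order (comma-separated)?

c24, c25, c26, c37, c5

Base: id=3 (c37) at lvl 0.
Iteration 1: rows with reply_to in {3} -> c26 (id 4, lvl 1).
Iteration 2: rows with reply_to in {4} -> c24 (id 7, lvl 2).
Iteration 3: rows with reply_to in {7} -> c5 (id 8, lvl 3), c25 (id 9, lvl 3).
Iteration 4: no rows with reply_to in {8,9}; recursion stops.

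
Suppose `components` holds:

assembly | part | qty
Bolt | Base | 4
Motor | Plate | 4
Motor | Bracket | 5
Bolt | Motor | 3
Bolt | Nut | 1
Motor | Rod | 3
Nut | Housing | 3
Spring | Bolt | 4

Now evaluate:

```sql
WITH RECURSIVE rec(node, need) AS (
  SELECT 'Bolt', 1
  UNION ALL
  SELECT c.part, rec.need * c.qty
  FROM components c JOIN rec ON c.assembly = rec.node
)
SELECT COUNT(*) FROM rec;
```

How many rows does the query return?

Base: (Bolt, need=1).
Iteration 1: components of {Bolt} -> Base = 1*4 = 4, Motor = 1*3 = 3, Nut = 1*1 = 1.
Iteration 2: components of {Base,Motor,Nut} -> Bracket = 3*5 = 15, Housing = 1*3 = 3, Plate = 3*4 = 12, Rod = 3*3 = 9.
Iteration 3: no further components; recursion stops.
Total rows emitted: 8.

8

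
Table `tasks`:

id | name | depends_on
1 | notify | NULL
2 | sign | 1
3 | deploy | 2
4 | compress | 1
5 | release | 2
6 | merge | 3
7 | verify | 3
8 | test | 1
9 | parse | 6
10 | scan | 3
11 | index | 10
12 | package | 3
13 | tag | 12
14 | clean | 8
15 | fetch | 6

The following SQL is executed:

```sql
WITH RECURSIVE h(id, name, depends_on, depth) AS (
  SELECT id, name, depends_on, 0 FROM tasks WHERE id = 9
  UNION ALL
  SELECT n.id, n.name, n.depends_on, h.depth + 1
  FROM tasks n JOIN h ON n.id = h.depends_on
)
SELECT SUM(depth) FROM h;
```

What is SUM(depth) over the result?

10

Base: id=9 (parse), depends_on=6, depth 0.
Iteration 1: join on id=6 -> merge (id 6, depends_on=3, depth 1).
Iteration 2: join on id=3 -> deploy (id 3, depends_on=2, depth 2).
Iteration 3: join on id=2 -> sign (id 2, depends_on=1, depth 3).
Iteration 4: join on id=1 -> notify (id 1, depends_on=NULL, depth 4).
Iteration 5: depends_on is NULL; no match; recursion stops.
SUM(depth) = 0 + 1 + 2 + 3 + 4 = 10.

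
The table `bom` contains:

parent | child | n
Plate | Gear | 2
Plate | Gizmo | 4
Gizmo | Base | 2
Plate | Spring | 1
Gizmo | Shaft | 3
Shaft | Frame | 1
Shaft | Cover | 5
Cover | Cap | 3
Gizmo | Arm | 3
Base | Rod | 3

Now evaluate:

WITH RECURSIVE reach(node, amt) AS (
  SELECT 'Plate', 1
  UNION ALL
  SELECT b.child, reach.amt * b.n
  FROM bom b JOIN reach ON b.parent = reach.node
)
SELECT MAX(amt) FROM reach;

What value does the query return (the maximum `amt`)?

Base: (Plate, amt=1).
Iteration 1: components of {Plate} -> Gear = 1*2 = 2, Gizmo = 1*4 = 4, Spring = 1*1 = 1.
Iteration 2: components of {Gear,Gizmo,Spring} -> Arm = 4*3 = 12, Base = 4*2 = 8, Shaft = 4*3 = 12.
Iteration 3: components of {Arm,Base,Shaft} -> Cover = 12*5 = 60, Frame = 12*1 = 12, Rod = 8*3 = 24.
Iteration 4: components of {Cover,Frame,Rod} -> Cap = 60*3 = 180.
Iteration 5: no further components; recursion stops.
amt values: 1, 2, 4, 1, 8, 12, 12, 24, 12, 60, 180; the maximum is 180.

180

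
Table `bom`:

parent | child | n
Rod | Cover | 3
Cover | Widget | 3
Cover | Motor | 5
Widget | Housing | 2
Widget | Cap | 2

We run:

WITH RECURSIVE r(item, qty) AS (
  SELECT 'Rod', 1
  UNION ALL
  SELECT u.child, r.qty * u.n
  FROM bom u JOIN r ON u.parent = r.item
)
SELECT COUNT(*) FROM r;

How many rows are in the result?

6

Base: (Rod, qty=1).
Iteration 1: components of {Rod} -> Cover = 1*3 = 3.
Iteration 2: components of {Cover} -> Motor = 3*5 = 15, Widget = 3*3 = 9.
Iteration 3: components of {Motor,Widget} -> Cap = 9*2 = 18, Housing = 9*2 = 18.
Iteration 4: no further components; recursion stops.
Total rows emitted: 6.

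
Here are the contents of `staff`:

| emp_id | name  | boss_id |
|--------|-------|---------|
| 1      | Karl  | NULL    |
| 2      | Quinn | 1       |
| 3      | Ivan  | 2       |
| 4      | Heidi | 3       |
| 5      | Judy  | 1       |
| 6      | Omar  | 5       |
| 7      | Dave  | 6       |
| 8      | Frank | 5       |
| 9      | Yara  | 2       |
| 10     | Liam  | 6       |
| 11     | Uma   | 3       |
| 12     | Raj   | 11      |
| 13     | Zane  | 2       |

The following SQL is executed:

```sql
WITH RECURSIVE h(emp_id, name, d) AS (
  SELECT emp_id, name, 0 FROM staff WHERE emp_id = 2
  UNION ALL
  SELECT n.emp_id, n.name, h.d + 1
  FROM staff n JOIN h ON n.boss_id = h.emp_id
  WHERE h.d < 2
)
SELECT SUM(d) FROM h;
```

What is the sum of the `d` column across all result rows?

Base: emp_id=2 (Quinn) at d 0.
Iteration 1: rows with boss_id in {2} -> Ivan (id 3, d 1), Yara (id 9, d 1), Zane (id 13, d 1).
Iteration 2: rows with boss_id in {3,9,13} -> Heidi (id 4, d 2), Uma (id 11, d 2).
Iteration 3: d < 2 fails for all current rows; recursion stops.
SUM(d) = 0 + 1 + 1 + 1 + 2 + 2 = 7.

7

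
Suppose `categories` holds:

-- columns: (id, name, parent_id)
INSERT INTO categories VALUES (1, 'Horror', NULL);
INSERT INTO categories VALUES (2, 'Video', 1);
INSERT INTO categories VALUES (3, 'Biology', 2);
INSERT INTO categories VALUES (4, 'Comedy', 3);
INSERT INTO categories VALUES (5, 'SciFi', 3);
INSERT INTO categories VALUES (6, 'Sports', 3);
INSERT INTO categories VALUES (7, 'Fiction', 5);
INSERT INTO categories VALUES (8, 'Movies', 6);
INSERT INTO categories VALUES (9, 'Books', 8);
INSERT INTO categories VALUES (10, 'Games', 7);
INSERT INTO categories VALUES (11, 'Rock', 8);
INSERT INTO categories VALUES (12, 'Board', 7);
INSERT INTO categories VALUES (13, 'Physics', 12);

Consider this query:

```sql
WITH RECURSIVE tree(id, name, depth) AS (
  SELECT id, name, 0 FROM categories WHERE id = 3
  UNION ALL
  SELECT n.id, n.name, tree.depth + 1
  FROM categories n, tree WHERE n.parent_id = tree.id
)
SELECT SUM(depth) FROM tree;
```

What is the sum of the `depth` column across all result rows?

23

Base: id=3 (Biology) at depth 0.
Iteration 1: rows with parent_id in {3} -> Comedy (id 4, depth 1), SciFi (id 5, depth 1), Sports (id 6, depth 1).
Iteration 2: rows with parent_id in {4,5,6} -> Fiction (id 7, depth 2), Movies (id 8, depth 2).
Iteration 3: rows with parent_id in {7,8} -> Books (id 9, depth 3), Games (id 10, depth 3), Rock (id 11, depth 3), Board (id 12, depth 3).
Iteration 4: rows with parent_id in {9,10,11,12} -> Physics (id 13, depth 4).
Iteration 5: no rows with parent_id in {13}; recursion stops.
SUM(depth) = 0 + 1 + 1 + 1 + 2 + 2 + 3 + 3 + 3 + 3 + 4 = 23.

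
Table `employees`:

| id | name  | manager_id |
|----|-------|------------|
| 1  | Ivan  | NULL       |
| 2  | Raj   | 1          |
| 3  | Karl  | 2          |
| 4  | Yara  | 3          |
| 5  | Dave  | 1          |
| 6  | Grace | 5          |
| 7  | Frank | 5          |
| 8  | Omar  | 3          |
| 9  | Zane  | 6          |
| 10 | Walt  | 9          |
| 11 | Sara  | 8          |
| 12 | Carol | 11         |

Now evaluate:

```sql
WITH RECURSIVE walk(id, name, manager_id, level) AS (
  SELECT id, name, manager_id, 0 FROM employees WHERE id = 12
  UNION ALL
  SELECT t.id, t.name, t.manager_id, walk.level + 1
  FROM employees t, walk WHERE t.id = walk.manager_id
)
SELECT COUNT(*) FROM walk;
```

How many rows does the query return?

Base: id=12 (Carol), manager_id=11, level 0.
Iteration 1: join on id=11 -> Sara (id 11, manager_id=8, level 1).
Iteration 2: join on id=8 -> Omar (id 8, manager_id=3, level 2).
Iteration 3: join on id=3 -> Karl (id 3, manager_id=2, level 3).
Iteration 4: join on id=2 -> Raj (id 2, manager_id=1, level 4).
Iteration 5: join on id=1 -> Ivan (id 1, manager_id=NULL, level 5).
Iteration 6: manager_id is NULL; no match; recursion stops.
Total rows emitted: 6.

6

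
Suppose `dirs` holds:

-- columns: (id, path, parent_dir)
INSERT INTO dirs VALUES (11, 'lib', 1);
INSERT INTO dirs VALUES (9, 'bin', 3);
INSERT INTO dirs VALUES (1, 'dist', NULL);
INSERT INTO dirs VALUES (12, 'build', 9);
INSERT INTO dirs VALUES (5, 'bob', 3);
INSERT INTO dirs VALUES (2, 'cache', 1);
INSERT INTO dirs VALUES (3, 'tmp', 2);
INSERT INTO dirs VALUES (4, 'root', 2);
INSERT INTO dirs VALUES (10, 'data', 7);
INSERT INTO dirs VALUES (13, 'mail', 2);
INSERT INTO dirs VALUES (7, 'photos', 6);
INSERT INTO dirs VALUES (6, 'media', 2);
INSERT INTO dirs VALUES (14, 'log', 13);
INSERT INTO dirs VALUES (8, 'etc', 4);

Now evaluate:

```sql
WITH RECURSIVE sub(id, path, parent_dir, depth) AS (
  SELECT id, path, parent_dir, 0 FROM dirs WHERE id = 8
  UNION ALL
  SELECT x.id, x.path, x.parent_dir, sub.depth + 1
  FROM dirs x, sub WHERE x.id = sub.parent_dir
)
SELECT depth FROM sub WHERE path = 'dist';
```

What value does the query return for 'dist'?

Base: id=8 (etc), parent_dir=4, depth 0.
Iteration 1: join on id=4 -> root (id 4, parent_dir=2, depth 1).
Iteration 2: join on id=2 -> cache (id 2, parent_dir=1, depth 2).
Iteration 3: join on id=1 -> dist (id 1, parent_dir=NULL, depth 3).
Iteration 4: parent_dir is NULL; no match; recursion stops.

3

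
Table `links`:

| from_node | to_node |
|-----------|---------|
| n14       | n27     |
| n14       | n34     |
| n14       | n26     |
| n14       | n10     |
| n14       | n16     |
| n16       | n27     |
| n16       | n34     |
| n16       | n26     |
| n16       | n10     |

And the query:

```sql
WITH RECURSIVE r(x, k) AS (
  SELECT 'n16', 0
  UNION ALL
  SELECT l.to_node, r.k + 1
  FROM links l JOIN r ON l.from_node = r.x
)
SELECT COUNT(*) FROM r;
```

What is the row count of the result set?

5

Base: (n16, k=0).
Iteration 1: edges from {n16} -> (n10, k=1), (n26, k=1), (n27, k=1), (n34, k=1).
Iteration 2: no outgoing edges from {n10,n26,n27,n34}; recursion stops.
Total rows emitted: 5.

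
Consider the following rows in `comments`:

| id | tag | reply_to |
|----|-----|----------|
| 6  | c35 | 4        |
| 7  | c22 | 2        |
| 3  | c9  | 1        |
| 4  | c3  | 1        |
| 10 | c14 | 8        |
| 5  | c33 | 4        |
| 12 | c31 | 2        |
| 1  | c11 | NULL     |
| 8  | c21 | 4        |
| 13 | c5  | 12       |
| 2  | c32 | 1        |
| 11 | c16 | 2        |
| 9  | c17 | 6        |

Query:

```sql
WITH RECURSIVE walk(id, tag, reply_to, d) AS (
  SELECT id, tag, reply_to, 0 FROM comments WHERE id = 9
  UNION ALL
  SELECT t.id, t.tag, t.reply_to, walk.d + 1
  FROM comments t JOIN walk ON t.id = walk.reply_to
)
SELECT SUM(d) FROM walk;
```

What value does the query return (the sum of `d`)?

Base: id=9 (c17), reply_to=6, d 0.
Iteration 1: join on id=6 -> c35 (id 6, reply_to=4, d 1).
Iteration 2: join on id=4 -> c3 (id 4, reply_to=1, d 2).
Iteration 3: join on id=1 -> c11 (id 1, reply_to=NULL, d 3).
Iteration 4: reply_to is NULL; no match; recursion stops.
SUM(d) = 0 + 1 + 2 + 3 = 6.

6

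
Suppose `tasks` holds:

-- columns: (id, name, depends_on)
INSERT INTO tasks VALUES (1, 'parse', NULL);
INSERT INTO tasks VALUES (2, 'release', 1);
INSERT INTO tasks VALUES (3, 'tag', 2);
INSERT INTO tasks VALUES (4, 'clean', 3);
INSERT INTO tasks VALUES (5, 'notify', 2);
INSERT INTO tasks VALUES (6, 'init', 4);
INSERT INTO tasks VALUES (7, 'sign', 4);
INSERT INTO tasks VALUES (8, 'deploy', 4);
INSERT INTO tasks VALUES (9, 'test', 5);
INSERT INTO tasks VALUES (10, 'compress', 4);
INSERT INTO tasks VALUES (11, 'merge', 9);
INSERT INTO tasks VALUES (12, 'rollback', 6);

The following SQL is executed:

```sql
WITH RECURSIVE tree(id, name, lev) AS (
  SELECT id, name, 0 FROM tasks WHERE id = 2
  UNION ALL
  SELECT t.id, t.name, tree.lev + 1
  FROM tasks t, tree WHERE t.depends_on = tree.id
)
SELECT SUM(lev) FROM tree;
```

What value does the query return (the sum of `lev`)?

Base: id=2 (release) at lev 0.
Iteration 1: rows with depends_on in {2} -> tag (id 3, lev 1), notify (id 5, lev 1).
Iteration 2: rows with depends_on in {3,5} -> clean (id 4, lev 2), test (id 9, lev 2).
Iteration 3: rows with depends_on in {4,9} -> init (id 6, lev 3), sign (id 7, lev 3), deploy (id 8, lev 3), compress (id 10, lev 3), merge (id 11, lev 3).
Iteration 4: rows with depends_on in {6,7,8,10,11} -> rollback (id 12, lev 4).
Iteration 5: no rows with depends_on in {12}; recursion stops.
SUM(lev) = 0 + 1 + 1 + 2 + 2 + 3 + 3 + 3 + 3 + 3 + 4 = 25.

25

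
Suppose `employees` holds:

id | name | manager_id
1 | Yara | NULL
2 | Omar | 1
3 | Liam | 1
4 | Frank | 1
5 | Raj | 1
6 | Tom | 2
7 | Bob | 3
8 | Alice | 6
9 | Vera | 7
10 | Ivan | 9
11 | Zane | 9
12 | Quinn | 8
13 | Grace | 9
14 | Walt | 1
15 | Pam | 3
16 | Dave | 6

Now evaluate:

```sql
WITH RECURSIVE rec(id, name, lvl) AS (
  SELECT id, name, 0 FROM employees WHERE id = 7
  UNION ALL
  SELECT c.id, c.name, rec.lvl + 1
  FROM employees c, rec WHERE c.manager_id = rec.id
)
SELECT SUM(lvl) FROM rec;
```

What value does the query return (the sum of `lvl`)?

Base: id=7 (Bob) at lvl 0.
Iteration 1: rows with manager_id in {7} -> Vera (id 9, lvl 1).
Iteration 2: rows with manager_id in {9} -> Ivan (id 10, lvl 2), Zane (id 11, lvl 2), Grace (id 13, lvl 2).
Iteration 3: no rows with manager_id in {10,11,13}; recursion stops.
SUM(lvl) = 0 + 1 + 2 + 2 + 2 = 7.

7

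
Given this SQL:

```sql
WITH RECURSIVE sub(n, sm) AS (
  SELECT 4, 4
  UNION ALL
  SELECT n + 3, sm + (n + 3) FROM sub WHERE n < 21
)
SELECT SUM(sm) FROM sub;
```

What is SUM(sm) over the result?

Base: n=4, sm=4.
Iteration 1: 4 < 21 holds -> n = 4 + 3 = 7, sm = 4 + 7 = 11.
Iteration 2: 7 < 21 holds -> n = 7 + 3 = 10, sm = 11 + 10 = 21.
Iteration 3: 10 < 21 holds -> n = 10 + 3 = 13, sm = 21 + 13 = 34.
Iteration 4: 13 < 21 holds -> n = 13 + 3 = 16, sm = 34 + 16 = 50.
Iteration 5: 16 < 21 holds -> n = 16 + 3 = 19, sm = 50 + 19 = 69.
Iteration 6: 19 < 21 holds -> n = 19 + 3 = 22, sm = 69 + 22 = 91.
Iteration 7: 22 < 21 fails; recursion stops.
SUM(sm) = 4 + 11 + 21 + 34 + 50 + 69 + 91 = 280.

280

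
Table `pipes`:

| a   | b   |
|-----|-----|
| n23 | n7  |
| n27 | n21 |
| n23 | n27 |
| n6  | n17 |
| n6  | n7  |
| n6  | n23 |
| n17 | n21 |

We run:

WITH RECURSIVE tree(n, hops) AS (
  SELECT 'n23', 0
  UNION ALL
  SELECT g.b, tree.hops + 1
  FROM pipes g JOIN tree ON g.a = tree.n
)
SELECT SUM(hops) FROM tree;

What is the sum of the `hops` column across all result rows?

4

Base: (n23, hops=0).
Iteration 1: edges from {n23} -> (n27, hops=1), (n7, hops=1).
Iteration 2: edges from {n27,n7} -> (n21, hops=2).
Iteration 3: no outgoing edges from {n21}; recursion stops.
SUM(hops) = 0 + 1 + 1 + 2 = 4.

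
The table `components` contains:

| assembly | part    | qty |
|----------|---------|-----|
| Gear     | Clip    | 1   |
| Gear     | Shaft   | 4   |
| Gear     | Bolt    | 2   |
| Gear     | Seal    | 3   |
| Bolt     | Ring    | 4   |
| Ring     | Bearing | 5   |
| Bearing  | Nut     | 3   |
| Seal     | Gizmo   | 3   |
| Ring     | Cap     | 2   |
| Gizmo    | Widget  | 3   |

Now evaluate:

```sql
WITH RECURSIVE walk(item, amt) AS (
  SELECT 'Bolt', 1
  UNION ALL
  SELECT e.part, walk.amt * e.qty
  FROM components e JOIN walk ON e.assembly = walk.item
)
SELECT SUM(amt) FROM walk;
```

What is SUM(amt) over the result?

Base: (Bolt, amt=1).
Iteration 1: components of {Bolt} -> Ring = 1*4 = 4.
Iteration 2: components of {Ring} -> Bearing = 4*5 = 20, Cap = 4*2 = 8.
Iteration 3: components of {Bearing,Cap} -> Nut = 20*3 = 60.
Iteration 4: no further components; recursion stops.
SUM(amt) = 1 + 4 + 20 + 8 + 60 = 93.

93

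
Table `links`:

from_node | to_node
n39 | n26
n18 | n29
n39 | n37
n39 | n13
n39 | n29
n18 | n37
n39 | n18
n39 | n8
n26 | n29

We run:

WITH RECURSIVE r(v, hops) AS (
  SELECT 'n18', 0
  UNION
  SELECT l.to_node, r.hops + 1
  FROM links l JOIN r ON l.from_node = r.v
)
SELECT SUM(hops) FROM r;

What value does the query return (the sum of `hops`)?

2

Base: (n18, hops=0).
Iteration 1: edges from {n18} -> (n29, hops=1), (n37, hops=1).
Iteration 2: no outgoing edges from {n29,n37}; recursion stops.
SUM(hops) = 0 + 1 + 1 = 2.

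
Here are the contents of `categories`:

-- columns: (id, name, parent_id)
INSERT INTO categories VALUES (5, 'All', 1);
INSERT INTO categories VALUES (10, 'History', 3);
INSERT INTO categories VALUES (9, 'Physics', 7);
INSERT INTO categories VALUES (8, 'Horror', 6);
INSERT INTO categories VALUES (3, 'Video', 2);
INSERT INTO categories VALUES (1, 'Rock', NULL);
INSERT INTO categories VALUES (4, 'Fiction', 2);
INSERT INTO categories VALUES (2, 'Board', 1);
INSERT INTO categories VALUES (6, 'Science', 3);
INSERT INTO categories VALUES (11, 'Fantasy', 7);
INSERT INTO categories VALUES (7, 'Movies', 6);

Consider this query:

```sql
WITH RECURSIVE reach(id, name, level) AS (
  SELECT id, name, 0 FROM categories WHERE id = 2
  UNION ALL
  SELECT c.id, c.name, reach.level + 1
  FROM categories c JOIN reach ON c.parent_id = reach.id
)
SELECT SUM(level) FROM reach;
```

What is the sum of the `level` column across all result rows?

20

Base: id=2 (Board) at level 0.
Iteration 1: rows with parent_id in {2} -> Video (id 3, level 1), Fiction (id 4, level 1).
Iteration 2: rows with parent_id in {3,4} -> Science (id 6, level 2), History (id 10, level 2).
Iteration 3: rows with parent_id in {6,10} -> Movies (id 7, level 3), Horror (id 8, level 3).
Iteration 4: rows with parent_id in {7,8} -> Physics (id 9, level 4), Fantasy (id 11, level 4).
Iteration 5: no rows with parent_id in {9,11}; recursion stops.
SUM(level) = 0 + 1 + 1 + 2 + 2 + 3 + 3 + 4 + 4 = 20.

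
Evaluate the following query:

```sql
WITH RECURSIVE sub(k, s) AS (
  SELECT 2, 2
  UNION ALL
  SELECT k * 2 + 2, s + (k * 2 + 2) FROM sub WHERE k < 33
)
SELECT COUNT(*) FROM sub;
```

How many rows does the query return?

Base: k=2, s=2.
Iteration 1: 2 < 33 holds -> k = 2 * 2 + 2 = 6, s = 2 + 6 = 8.
Iteration 2: 6 < 33 holds -> k = 6 * 2 + 2 = 14, s = 8 + 14 = 22.
Iteration 3: 14 < 33 holds -> k = 14 * 2 + 2 = 30, s = 22 + 30 = 52.
Iteration 4: 30 < 33 holds -> k = 30 * 2 + 2 = 62, s = 52 + 62 = 114.
Iteration 5: 62 < 33 fails; recursion stops.
Total rows emitted: 5.

5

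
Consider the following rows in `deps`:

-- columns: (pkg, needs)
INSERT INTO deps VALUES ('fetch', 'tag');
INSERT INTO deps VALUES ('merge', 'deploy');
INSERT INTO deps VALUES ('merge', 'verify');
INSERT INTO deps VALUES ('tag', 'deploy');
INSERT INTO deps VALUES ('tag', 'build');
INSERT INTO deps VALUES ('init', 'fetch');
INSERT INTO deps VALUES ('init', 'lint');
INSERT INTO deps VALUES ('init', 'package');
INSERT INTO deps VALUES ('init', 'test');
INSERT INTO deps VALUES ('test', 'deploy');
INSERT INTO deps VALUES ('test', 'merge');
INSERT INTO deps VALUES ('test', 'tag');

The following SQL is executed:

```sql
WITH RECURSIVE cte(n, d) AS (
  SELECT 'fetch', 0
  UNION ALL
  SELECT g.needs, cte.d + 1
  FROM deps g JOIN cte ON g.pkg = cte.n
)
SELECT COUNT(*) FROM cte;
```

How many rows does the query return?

Base: (fetch, d=0).
Iteration 1: edges from {fetch} -> (tag, d=1).
Iteration 2: edges from {tag} -> (build, d=2), (deploy, d=2).
Iteration 3: no outgoing edges from {build,deploy}; recursion stops.
Total rows emitted: 4.

4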